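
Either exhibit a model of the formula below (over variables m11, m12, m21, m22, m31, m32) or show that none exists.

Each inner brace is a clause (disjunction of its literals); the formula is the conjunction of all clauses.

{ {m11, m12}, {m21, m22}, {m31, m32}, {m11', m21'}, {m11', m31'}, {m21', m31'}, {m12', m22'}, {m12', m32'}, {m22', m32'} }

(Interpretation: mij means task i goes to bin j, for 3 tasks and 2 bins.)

Case m11 = 1:
The clause (m21') is unit, so m21 = 0.
The clause (m22) is unit, so m22 = 1.
The clause (m31') is unit, so m31 = 0.
The clause (m32) is unit, so m32 = 1.
Now (m32') is unsatisfied and unit — conflict.
That branch fails; take m11 = 0 instead.
The clause (m12) is unit, so m12 = 1.
The clause (m22') is unit, so m22 = 0.
The clause (m21) is unit, so m21 = 1.
The clause (m31') is unit, so m31 = 0.
The clause (m32) is unit, so m32 = 1.
Now (m32') is unsatisfied and unit — conflict.
Neither m11 = 1 nor m11 = 0 works.

UNSATISFIABLE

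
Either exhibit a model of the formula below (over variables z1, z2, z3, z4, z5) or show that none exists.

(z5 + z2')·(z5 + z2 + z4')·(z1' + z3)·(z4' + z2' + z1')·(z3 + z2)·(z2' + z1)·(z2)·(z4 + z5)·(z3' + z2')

UNSATISFIABLE

The clause (z2) is unit, so z2 = 1.
The clause (z5) is unit, so z5 = 1.
The clause (z1) is unit, so z1 = 1.
The clause (z3) is unit, so z3 = 1.
Now (z3') is unsatisfied and unit — conflict.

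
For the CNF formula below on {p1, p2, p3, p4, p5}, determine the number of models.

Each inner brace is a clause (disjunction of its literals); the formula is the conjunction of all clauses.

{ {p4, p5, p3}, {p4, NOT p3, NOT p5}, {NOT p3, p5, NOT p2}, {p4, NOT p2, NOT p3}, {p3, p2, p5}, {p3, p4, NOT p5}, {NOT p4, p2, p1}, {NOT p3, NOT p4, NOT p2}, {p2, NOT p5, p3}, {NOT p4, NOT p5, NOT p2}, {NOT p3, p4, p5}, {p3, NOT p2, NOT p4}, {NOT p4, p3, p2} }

There are 2^5 = 32 truth assignments over (p1, p2, p3, p4, p5).
Split on p1. With p1 = true, the clauses containing p1 are satisfied and NOT p1 drops from the rest; 2 of the 2^4 = 16 assignments to the other variables satisfy what remains.
With p1 = false, by the same count on the reduced clause set, 0 assignments work.
Total: 2 + 0 = 2.

2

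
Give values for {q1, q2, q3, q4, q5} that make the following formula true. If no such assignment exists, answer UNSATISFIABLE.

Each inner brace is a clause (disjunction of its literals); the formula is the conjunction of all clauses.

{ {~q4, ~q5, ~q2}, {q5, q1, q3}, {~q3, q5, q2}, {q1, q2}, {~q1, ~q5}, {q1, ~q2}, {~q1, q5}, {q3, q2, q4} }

UNSATISFIABLE

Suppose q1 = 1.
From the singleton clause (~q5), q5 = 0.
But (q5) is also a unit clause — contradiction.
Undo q1 and try q1 = 0.
From the singleton clause (q2), q2 = 1.
But (~q2) is also a unit clause — contradiction.
Neither q1 = 1 nor q1 = 0 works.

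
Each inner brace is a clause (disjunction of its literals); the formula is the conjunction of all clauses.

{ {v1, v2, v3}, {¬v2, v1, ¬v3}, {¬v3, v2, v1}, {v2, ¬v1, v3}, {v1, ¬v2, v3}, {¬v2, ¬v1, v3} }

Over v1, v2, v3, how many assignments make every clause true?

2

There are 2^3 = 8 truth assignments over (v1, v2, v3).
Split on v2. With v2 = True, the clauses containing v2 are satisfied and ¬v2 drops from the rest; 1 of the 2^2 = 4 assignments to the other variables satisfy what remains.
With v2 = False, by the same count on the reduced clause set, 1 assignment works.
Total: 1 + 1 = 2.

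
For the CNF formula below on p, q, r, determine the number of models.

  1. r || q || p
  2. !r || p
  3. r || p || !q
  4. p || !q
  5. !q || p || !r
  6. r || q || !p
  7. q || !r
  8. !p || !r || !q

1

There are 2^3 = 8 truth assignments over (p, q, r).
Check each against the 8 clauses (columns in the order p, q, r):
  F F F  ✗ fails (r || q || p)
  F F T  ✗ fails (!r || p)
  F T F  ✗ fails (r || p || !q)
  F T T  ✗ fails (!r || p)
  T F F  ✗ fails (r || q || !p)
  T F T  ✗ fails (q || !r)
  T T F  ✓ satisfies all
  T T T  ✗ fails (!p || !r || !q)
1 of the 8 rows is a model.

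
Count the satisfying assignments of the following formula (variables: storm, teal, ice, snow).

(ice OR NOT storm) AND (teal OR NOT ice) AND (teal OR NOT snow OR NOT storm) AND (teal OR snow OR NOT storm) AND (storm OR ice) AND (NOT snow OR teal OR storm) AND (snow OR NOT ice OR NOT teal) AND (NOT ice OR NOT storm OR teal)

2

There are 2^4 = 16 truth assignments over (storm, teal, ice, snow).
Split on teal. With teal = true, the clauses containing teal are satisfied and NOT teal drops from the rest; 2 of the 2^3 = 8 assignments to the other variables satisfy what remains.
With teal = false, by the same count on the reduced clause set, 0 assignments work.
(One model: storm=F, teal=T, ice=T, snow=T.)
Total: 2 + 0 = 2.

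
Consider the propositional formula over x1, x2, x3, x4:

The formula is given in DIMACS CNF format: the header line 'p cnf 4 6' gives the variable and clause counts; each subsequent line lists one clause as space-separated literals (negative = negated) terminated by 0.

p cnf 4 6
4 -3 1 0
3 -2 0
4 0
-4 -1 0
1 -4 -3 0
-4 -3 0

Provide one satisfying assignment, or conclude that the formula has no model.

x1: False; x2: False; x3: False; x4: True

The clause (x4) is unit, so x4 = True.
The clause (¬x1) is unit, so x1 = False.
The clause (¬x3) is unit, so x3 = False.
The clause (¬x2) is unit, so x2 = False.
This assignment satisfies each clause.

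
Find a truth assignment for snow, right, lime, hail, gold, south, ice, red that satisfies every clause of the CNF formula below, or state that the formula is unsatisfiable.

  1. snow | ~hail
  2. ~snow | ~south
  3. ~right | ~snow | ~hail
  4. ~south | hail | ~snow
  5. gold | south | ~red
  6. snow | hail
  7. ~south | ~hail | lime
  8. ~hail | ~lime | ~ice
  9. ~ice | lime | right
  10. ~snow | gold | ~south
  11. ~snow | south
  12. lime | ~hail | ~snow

Suppose snow = 1.
The clause (~south) is unit, so south = 0.
Now (south) is unsatisfied and unit — conflict.
That branch fails; take snow = 0 instead.
The clause (~hail) is unit, so hail = 0.
Now (hail) is unsatisfied and unit — conflict.
Either choice for snow ends in contradiction.

UNSATISFIABLE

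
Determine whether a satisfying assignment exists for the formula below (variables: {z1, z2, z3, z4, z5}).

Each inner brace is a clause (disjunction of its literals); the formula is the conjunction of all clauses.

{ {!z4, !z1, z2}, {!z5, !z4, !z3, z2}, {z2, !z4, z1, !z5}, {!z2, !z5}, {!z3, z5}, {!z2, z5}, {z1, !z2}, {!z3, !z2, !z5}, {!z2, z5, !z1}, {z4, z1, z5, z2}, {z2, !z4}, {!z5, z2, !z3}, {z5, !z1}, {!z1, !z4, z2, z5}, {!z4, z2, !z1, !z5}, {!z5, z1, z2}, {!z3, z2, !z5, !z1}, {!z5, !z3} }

Yes

Case z2 = false:
The clause (!z4) is unit, so z4 = false.
Case z3 = false:
Case z1 = true:
The clause (z5) is unit, so z5 = true.
All clauses are satisfied.
A satisfying assignment: z1: true; z2: false; z3: false; z4: false; z5: true.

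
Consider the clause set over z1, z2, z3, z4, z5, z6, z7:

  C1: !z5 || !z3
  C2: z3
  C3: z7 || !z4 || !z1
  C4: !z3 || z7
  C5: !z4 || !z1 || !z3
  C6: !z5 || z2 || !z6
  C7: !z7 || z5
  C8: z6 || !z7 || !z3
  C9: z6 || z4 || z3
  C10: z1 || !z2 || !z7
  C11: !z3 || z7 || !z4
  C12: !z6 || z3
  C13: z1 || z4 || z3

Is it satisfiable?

The clause (z3) is unit, so z3 = true.
The clause (!z5) is unit, so z5 = false.
The clause (z7) is unit, so z7 = true.
That conflicts with the unit clause (!z7).
No assignment satisfies every clause.

No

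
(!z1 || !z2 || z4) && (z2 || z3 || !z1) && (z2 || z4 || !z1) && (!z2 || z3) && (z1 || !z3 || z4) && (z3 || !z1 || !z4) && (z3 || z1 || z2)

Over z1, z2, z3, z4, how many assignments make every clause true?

There are 2^4 = 16 truth assignments over (z1, z2, z3, z4).
Check each against the 7 clauses (columns in the order z1, z2, z3, z4):
  F F F F  ✗ fails (z3 || z1 || z2)
  F F F T  ✗ fails (z3 || z1 || z2)
  F F T F  ✗ fails (z1 || !z3 || z4)
  F F T T  ✓ satisfies all
  F T F F  ✗ fails (!z2 || z3)
  F T F T  ✗ fails (!z2 || z3)
  F T T F  ✗ fails (z1 || !z3 || z4)
  F T T T  ✓ satisfies all
  T F F F  ✗ fails (z2 || z3 || !z1)
  T F F T  ✗ fails (z2 || z3 || !z1)
  T F T F  ✗ fails (z2 || z4 || !z1)
  T F T T  ✓ satisfies all
  T T F F  ✗ fails (!z1 || !z2 || z4)
  T T F T  ✗ fails (!z2 || z3)
  T T T F  ✗ fails (!z1 || !z2 || z4)
  T T T T  ✓ satisfies all
4 of the 16 rows are models.

4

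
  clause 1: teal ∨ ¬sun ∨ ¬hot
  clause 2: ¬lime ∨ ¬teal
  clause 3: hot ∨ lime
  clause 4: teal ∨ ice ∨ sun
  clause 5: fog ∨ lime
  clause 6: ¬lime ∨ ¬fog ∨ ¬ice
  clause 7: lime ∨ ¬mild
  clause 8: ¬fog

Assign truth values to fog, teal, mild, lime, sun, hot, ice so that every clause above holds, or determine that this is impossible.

fog ↦ False,  teal ↦ False,  mild ↦ False,  lime ↦ True,  sun ↦ True,  hot ↦ False,  ice ↦ False

From the singleton clause (¬fog), fog = False.
From the singleton clause (lime), lime = True.
From the singleton clause (¬teal), teal = False.
Try sun = True.
From the singleton clause (¬hot), hot = False.
All clauses hold; mild, ice can take either value.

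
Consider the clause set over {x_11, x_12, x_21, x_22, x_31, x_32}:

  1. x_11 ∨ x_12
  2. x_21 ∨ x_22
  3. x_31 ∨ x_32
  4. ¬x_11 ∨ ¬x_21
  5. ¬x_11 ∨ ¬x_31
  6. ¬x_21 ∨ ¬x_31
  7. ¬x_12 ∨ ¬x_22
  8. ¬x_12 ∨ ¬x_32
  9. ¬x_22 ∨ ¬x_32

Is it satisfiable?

No, unsatisfiable

Branch on x_11: set x_11 = True.
Unit clause (¬x_21) forces x_21 = False.
Unit clause (x_22) forces x_22 = True.
Unit clause (¬x_31) forces x_31 = False.
Unit clause (x_32) forces x_32 = True.
But (¬x_32) is also a unit clause — contradiction.
So x_11 must be the other value — set x_11 = False.
Unit clause (x_12) forces x_12 = True.
Unit clause (¬x_22) forces x_22 = False.
Unit clause (x_21) forces x_21 = True.
Unit clause (¬x_31) forces x_31 = False.
Unit clause (x_32) forces x_32 = True.
But (¬x_32) is also a unit clause — contradiction.
Either choice for x_11 ends in contradiction.
No assignment satisfies every clause.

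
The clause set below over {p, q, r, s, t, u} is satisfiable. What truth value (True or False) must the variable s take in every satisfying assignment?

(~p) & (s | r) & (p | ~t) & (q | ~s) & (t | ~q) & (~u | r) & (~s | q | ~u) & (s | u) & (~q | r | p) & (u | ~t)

False

Suppose s = 1.
Unit clause (~p) forces p = 0.
Unit clause (~t) forces t = 0.
Unit clause (q) forces q = 1.
That conflicts with the unit clause (~q).
So every satisfying assignment has s = False.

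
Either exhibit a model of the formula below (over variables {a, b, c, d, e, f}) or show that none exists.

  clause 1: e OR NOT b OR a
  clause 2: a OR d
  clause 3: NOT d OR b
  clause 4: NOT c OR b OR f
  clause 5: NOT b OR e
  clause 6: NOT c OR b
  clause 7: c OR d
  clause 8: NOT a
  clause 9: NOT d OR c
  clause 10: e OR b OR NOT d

a=false,  b=true,  c=true,  d=true,  e=true,  f=false

The clause (NOT a) is unit, so a = false.
The clause (d) is unit, so d = true.
The clause (b) is unit, so b = true.
The clause (e) is unit, so e = true.
The clause (c) is unit, so c = true.
All clauses hold; f can take either value.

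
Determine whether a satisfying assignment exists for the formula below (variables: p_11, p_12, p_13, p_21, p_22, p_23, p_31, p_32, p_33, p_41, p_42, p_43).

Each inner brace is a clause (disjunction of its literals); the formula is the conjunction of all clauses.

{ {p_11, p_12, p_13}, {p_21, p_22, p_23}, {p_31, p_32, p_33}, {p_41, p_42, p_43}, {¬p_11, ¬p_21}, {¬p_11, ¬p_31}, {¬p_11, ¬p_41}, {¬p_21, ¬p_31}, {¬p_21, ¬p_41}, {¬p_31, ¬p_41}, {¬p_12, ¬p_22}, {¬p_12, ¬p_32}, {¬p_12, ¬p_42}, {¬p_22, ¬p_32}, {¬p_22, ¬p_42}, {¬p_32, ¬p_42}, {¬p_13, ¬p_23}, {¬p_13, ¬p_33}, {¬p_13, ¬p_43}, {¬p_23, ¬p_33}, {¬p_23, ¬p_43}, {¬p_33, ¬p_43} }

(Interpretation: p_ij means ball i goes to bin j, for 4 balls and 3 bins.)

Unsatisfiable

Suppose p_11 = False.
Suppose p_12 = True.
Unit clause (¬p_22) forces p_22 = False.
Unit clause (¬p_32) forces p_32 = False.
Unit clause (¬p_42) forces p_42 = False.
Suppose p_21 = True.
Unit clause (¬p_31) forces p_31 = False.
Unit clause (p_33) forces p_33 = True.
Unit clause (¬p_41) forces p_41 = False.
Unit clause (p_43) forces p_43 = True.
But (¬p_43) is also a unit clause — contradiction.
That branch fails; take p_21 = False instead.
Unit clause (p_23) forces p_23 = True.
Unit clause (¬p_13) forces p_13 = False.
Unit clause (¬p_33) forces p_33 = False.
Unit clause (p_31) forces p_31 = True.
Unit clause (¬p_41) forces p_41 = False.
Unit clause (p_43) forces p_43 = True.
But (¬p_43) is also a unit clause — contradiction.
Either choice for p_21 ends in contradiction.
That branch fails; take p_12 = False instead.
Unit clause (p_13) forces p_13 = True.
Unit clause (¬p_23) forces p_23 = False.
Unit clause (¬p_33) forces p_33 = False.
Unit clause (¬p_43) forces p_43 = False.
Suppose p_21 = True.
Unit clause (¬p_31) forces p_31 = False.
Unit clause (p_32) forces p_32 = True.
Unit clause (¬p_41) forces p_41 = False.
Unit clause (p_42) forces p_42 = True.
But (¬p_42) is also a unit clause — contradiction.
That branch fails; take p_21 = False instead.
Unit clause (p_22) forces p_22 = True.
Unit clause (¬p_32) forces p_32 = False.
Unit clause (p_31) forces p_31 = True.
Unit clause (¬p_41) forces p_41 = False.
Unit clause (p_42) forces p_42 = True.
But (¬p_42) is also a unit clause — contradiction.
Either choice for p_21 ends in contradiction.
Either choice for p_12 ends in contradiction.
That branch fails; take p_11 = True instead.
Unit clause (¬p_21) forces p_21 = False.
Unit clause (¬p_31) forces p_31 = False.
Unit clause (¬p_41) forces p_41 = False.
Suppose p_22 = True.
Unit clause (¬p_12) forces p_12 = False.
Unit clause (¬p_32) forces p_32 = False.
Unit clause (p_33) forces p_33 = True.
Unit clause (¬p_42) forces p_42 = False.
Unit clause (p_43) forces p_43 = True.
But (¬p_43) is also a unit clause — contradiction.
That branch fails; take p_22 = False instead.
Unit clause (p_23) forces p_23 = True.
Unit clause (¬p_13) forces p_13 = False.
Unit clause (¬p_33) forces p_33 = False.
Unit clause (p_32) forces p_32 = True.
Unit clause (¬p_12) forces p_12 = False.
Unit clause (¬p_42) forces p_42 = False.
Unit clause (p_43) forces p_43 = True.
But (¬p_43) is also a unit clause — contradiction.
Either choice for p_22 ends in contradiction.
Either choice for p_11 ends in contradiction.
No assignment satisfies every clause.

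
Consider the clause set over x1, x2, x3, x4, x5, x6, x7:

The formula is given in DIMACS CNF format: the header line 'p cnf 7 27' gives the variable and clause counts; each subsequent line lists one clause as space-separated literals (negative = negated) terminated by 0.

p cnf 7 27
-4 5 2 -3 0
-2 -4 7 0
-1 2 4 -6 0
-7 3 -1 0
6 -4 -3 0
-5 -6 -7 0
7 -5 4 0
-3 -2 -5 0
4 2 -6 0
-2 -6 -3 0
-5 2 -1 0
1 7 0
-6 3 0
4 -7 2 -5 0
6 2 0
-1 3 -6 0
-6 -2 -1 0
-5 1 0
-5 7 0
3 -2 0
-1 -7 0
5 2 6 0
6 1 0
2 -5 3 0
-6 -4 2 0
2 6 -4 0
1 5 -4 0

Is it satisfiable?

Try x1 = True.
(¬x7) alone gives x7 = False.
(¬x5) alone gives x5 = False.
Try x2 = True.
(¬x4) alone gives x4 = False.
(¬x6) alone gives x6 = False.
(x3) alone gives x3 = True.
Every clause now holds.
A satisfying assignment: x1=True, x2=True, x3=True, x4=False, x5=False, x6=False, x7=False.

Yes, satisfiable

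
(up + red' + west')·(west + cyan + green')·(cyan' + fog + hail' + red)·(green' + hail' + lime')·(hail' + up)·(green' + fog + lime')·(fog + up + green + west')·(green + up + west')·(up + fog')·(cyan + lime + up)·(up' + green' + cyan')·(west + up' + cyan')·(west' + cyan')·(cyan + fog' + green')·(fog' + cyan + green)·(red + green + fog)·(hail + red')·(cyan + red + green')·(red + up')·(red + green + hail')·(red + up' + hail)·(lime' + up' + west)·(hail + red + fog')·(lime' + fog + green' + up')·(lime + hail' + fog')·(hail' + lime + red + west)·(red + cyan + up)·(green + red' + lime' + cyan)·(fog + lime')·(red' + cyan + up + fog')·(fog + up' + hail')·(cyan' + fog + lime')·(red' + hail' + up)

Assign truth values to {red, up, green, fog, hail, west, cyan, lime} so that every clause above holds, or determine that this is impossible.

Case hail = 0:
From the singleton clause (red'), red = 0.
From the singleton clause (up'), up = 0.
From the singleton clause (fog'), fog = 0.
From the singleton clause (green), green = 1.
From the singleton clause (lime'), lime = 0.
From the singleton clause (cyan), cyan = 1.
From the singleton clause (west'), west = 0.
This assignment satisfies each clause.

red ↦ 0, up ↦ 0, green ↦ 1, fog ↦ 0, hail ↦ 0, west ↦ 0, cyan ↦ 1, lime ↦ 0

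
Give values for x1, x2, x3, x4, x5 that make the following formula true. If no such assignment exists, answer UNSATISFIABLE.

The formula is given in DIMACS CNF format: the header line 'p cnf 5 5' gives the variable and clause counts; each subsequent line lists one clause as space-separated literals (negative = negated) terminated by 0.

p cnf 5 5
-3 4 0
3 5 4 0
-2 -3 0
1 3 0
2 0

From the singleton clause (x2), x2 = True.
From the singleton clause (¬x3), x3 = False.
From the singleton clause (x1), x1 = True.
Try x5 = False.
From the singleton clause (x4), x4 = True.
All clauses are satisfied.

x1: True; x2: True; x3: False; x4: True; x5: False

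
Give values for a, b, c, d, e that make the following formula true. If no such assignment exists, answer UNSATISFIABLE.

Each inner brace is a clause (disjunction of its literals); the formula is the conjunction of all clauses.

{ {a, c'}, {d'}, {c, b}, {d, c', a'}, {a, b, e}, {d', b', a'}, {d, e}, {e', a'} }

a=0, b=1, c=0, d=0, e=1

The clause (d') is unit, so d = 0.
The clause (e) is unit, so e = 1.
The clause (a') is unit, so a = 0.
The clause (c') is unit, so c = 0.
The clause (b) is unit, so b = 1.
Every clause now holds.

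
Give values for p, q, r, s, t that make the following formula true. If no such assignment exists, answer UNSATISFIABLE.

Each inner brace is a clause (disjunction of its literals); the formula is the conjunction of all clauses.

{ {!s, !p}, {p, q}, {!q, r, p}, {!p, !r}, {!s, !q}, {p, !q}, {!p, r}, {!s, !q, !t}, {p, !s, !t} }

UNSATISFIABLE

Suppose s = false.
Suppose p = true.
From the singleton clause (!r), r = false.
Now (r) is unsatisfied and unit — conflict.
Backtrack on p: now try p = false.
From the singleton clause (q), q = true.
Now (!q) is unsatisfied and unit — conflict.
Both values of p lead to a conflict.
Backtrack on s: now try s = true.
From the singleton clause (!p), p = false.
From the singleton clause (q), q = true.
Now (!q) is unsatisfied and unit — conflict.
Both values of s lead to a conflict.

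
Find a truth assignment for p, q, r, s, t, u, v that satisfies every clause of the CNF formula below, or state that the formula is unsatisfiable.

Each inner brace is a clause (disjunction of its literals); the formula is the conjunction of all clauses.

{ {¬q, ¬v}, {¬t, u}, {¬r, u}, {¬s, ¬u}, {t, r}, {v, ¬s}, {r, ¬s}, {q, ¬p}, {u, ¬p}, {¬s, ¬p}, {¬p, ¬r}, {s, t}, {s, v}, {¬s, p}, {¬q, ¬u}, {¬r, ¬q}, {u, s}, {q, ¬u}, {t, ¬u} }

Try q = False.
The clause (¬p) is unit, so p = False.
The clause (¬s) is unit, so s = False.
The clause (t) is unit, so t = True.
The clause (u) is unit, so u = True.
Now (¬u) is unsatisfied and unit — conflict.
So q must be the other value — set q = True.
The clause (¬v) is unit, so v = False.
The clause (¬s) is unit, so s = False.
Now (s) is unsatisfied and unit — conflict.
Neither q = True nor q = False works.

UNSATISFIABLE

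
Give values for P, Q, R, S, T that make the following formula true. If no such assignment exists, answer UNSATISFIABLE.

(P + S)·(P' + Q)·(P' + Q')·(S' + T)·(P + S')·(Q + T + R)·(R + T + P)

Try P = 1.
From the singleton clause (Q), Q = 1.
Now (Q') is unsatisfied and unit — conflict.
So P must be the other value — set P = 0.
From the singleton clause (S), S = 1.
Now (S') is unsatisfied and unit — conflict.
Either choice for P ends in contradiction.

UNSATISFIABLE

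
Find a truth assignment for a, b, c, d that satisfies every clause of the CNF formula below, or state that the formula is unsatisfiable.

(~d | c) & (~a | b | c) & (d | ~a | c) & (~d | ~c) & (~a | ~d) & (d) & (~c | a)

Unit clause (d) forces d = 1.
Unit clause (c) forces c = 1.
Now (~c) is unsatisfied and unit — conflict.

UNSATISFIABLE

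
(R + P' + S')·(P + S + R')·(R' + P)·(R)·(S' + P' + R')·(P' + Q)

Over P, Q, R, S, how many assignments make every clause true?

1

There are 2^4 = 16 truth assignments over (P, Q, R, S).
Check each against the 6 clauses (columns in the order P, Q, R, S):
  F F F F  ✗ fails (R)
  F F F T  ✗ fails (R)
  F F T F  ✗ fails (P + S + R')
  F F T T  ✗ fails (R' + P)
  F T F F  ✗ fails (R)
  F T F T  ✗ fails (R)
  F T T F  ✗ fails (P + S + R')
  F T T T  ✗ fails (R' + P)
  T F F F  ✗ fails (R)
  T F F T  ✗ fails (R + P' + S')
  T F T F  ✗ fails (P' + Q)
  T F T T  ✗ fails (S' + P' + R')
  T T F F  ✗ fails (R)
  T T F T  ✗ fails (R + P' + S')
  T T T F  ✓ satisfies all
  T T T T  ✗ fails (S' + P' + R')
1 of the 16 rows is a model.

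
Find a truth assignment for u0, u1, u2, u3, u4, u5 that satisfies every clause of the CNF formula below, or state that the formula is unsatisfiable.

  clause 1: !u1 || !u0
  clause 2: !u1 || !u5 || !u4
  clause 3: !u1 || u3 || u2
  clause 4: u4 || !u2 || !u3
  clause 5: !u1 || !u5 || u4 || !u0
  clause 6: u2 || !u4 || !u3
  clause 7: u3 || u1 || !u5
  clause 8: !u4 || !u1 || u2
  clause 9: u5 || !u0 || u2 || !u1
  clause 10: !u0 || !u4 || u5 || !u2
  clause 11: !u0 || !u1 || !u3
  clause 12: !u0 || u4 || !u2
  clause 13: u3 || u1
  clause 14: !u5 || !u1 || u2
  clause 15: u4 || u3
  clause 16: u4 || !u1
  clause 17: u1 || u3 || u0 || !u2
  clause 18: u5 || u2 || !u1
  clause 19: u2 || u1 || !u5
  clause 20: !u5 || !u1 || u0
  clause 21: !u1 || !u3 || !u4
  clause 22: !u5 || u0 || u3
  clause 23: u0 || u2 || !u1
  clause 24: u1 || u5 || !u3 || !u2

Suppose u1 = true.
The clause (!u0) is unit, so u0 = false.
The clause (u4) is unit, so u4 = true.
The clause (!u5) is unit, so u5 = false.
The clause (u2) is unit, so u2 = true.
The clause (!u3) is unit, so u3 = false.
Every clause now holds.

u0=false,  u1=true,  u2=true,  u3=false,  u4=true,  u5=false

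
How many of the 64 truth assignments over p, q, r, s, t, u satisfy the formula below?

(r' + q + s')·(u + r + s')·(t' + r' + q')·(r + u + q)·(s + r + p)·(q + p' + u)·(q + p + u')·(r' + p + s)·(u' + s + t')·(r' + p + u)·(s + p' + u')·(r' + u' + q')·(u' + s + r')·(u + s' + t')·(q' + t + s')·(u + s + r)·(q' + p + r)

4

There are 2^6 = 64 truth assignments over (p, q, r, s, t, u).
Split on q. With q = 1, the clauses containing q are satisfied and q' drops from the rest; 2 of the 2^5 = 32 assignments to the other variables satisfy what remains.
With q = 0, by the same count on the reduced clause set, 2 assignments work.
Total: 2 + 2 = 4.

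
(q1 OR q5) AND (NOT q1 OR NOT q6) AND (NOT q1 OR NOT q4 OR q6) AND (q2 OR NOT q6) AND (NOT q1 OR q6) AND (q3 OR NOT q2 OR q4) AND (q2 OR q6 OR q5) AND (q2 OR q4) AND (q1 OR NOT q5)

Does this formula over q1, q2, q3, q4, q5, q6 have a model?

No

Case q1 = true:
The clause (NOT q6) is unit, so q6 = false.
That conflicts with the unit clause (q6).
That branch fails; take q1 = false instead.
The clause (q5) is unit, so q5 = true.
That conflicts with the unit clause (NOT q5).
Both values of q1 lead to a conflict.
No assignment satisfies every clause.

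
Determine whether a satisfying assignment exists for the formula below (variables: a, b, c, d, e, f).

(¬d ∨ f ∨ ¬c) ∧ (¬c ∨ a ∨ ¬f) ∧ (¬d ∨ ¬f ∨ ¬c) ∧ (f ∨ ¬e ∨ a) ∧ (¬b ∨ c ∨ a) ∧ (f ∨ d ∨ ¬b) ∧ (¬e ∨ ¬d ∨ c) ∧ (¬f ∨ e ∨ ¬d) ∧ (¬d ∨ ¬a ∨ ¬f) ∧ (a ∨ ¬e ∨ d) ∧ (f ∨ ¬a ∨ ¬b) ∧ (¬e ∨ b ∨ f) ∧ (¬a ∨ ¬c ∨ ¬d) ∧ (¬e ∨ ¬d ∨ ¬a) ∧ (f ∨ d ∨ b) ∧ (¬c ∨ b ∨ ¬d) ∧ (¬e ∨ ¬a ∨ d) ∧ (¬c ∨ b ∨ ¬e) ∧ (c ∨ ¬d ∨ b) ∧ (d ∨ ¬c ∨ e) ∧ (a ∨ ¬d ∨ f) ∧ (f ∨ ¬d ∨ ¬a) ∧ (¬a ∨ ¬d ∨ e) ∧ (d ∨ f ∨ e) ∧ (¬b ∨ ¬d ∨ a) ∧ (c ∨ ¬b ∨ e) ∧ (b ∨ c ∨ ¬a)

Yes, satisfiable

Try d = False.
Try f = True.
Try c = False.
Try b = False.
Unit clause (¬a) forces a = False.
Unit clause (¬e) forces e = False.
Every clause now holds.
A satisfying assignment: a ↦ False,  b ↦ False,  c ↦ False,  d ↦ False,  e ↦ False,  f ↦ True.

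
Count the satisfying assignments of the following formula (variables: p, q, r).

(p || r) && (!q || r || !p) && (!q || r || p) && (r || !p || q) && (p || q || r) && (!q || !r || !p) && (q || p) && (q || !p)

1

There are 2^3 = 8 truth assignments over (p, q, r).
Check each against the 8 clauses (columns in the order p, q, r):
  F F F  ✗ fails (p || r)
  F F T  ✗ fails (q || p)
  F T F  ✗ fails (p || r)
  F T T  ✓ satisfies all
  T F F  ✗ fails (r || !p || q)
  T F T  ✗ fails (q || !p)
  T T F  ✗ fails (!q || r || !p)
  T T T  ✗ fails (!q || !r || !p)
1 of the 8 rows is a model.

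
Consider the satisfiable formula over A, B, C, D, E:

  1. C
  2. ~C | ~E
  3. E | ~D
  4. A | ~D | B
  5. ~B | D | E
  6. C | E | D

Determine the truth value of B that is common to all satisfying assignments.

Suppose B = 1.
(C) alone gives C = 1.
(~E) alone gives E = 0.
(~D) alone gives D = 0.
Now (D) is unsatisfied and unit — conflict.
So every satisfying assignment has B = False.

False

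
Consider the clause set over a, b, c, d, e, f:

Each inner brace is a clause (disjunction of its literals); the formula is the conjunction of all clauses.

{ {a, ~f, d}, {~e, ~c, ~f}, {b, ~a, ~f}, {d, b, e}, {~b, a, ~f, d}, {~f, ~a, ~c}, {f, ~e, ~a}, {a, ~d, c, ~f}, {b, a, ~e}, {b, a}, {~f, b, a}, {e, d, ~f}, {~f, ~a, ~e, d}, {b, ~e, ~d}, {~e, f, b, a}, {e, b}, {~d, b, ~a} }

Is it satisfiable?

Case b = 1:
Case a = 1:
Case f = 0:
The clause (~e) is unit, so e = 0.
No clause remains; c, d are free.
A satisfying assignment: a: 1; b: 1; c: 1; d: 0; e: 0; f: 0.

Satisfiable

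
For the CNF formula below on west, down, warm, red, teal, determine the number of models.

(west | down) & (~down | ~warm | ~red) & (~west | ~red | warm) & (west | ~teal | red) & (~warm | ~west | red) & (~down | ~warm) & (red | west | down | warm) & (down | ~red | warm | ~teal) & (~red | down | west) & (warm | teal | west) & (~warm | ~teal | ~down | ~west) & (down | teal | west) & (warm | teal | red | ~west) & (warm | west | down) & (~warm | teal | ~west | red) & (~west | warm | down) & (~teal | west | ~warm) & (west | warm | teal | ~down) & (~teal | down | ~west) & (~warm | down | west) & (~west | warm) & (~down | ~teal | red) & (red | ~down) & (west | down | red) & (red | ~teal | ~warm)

2

There are 2^5 = 32 truth assignments over (west, down, warm, red, teal).
Split on down. With down = 1, the clauses containing down are satisfied and ~down drops from the rest; 1 of the 2^4 = 16 assignments to the other variables satisfy what remains.
With down = 0, by the same count on the reduced clause set, 1 assignment works.
(One model: west=F, down=T, warm=F, red=T, teal=T.)
Total: 1 + 1 = 2.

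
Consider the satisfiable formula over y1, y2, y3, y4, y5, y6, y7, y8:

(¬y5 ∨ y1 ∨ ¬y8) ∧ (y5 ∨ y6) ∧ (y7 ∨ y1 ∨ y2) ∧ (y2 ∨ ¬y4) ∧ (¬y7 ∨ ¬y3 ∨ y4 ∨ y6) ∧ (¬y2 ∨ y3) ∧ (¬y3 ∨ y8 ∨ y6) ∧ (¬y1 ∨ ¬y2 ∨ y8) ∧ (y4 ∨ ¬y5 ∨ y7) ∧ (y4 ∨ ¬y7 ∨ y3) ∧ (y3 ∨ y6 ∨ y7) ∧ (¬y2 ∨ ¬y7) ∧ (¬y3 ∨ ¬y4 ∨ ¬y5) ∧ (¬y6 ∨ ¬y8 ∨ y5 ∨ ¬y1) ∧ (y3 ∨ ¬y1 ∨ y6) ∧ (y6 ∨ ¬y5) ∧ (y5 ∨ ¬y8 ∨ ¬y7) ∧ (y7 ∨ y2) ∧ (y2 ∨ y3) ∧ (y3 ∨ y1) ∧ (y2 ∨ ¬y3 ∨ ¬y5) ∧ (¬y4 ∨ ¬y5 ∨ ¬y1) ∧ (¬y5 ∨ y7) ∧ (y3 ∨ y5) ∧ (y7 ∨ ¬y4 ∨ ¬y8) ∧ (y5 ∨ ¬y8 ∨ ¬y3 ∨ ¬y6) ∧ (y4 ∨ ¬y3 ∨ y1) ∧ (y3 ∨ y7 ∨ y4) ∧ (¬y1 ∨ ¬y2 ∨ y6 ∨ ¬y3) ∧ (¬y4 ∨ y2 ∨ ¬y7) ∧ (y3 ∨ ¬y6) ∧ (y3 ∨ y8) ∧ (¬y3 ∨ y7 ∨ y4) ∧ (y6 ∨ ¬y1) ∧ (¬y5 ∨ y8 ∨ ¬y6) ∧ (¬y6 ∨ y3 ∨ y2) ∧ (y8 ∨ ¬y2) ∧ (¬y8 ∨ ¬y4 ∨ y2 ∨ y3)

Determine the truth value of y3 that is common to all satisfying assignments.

True

Suppose y3 = False.
Unit clause (¬y2) forces y2 = False.
But (y2) is also a unit clause — contradiction.
So every satisfying assignment has y3 = True.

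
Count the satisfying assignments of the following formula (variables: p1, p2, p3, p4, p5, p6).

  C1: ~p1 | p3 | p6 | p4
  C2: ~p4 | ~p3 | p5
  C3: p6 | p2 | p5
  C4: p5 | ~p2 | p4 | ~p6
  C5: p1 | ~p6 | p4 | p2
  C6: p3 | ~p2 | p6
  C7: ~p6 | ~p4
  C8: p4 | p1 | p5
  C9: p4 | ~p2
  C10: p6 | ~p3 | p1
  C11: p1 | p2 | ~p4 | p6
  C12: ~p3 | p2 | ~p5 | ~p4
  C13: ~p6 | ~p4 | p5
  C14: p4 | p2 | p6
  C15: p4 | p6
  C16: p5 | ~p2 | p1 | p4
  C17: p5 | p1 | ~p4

There are 2^6 = 64 truth assignments over (p1, p2, p3, p4, p5, p6).
Split on p3. With p3 = 1, the clauses containing p3 are satisfied and ~p3 drops from the rest; 3 of the 2^5 = 32 assignments to the other variables satisfy what remains.
With p3 = 0, by the same count on the reduced clause set, 3 assignments work.
(One model: p1=T, p2=F, p3=F, p4=F, p5=F, p6=T.)
Total: 3 + 3 = 6.

6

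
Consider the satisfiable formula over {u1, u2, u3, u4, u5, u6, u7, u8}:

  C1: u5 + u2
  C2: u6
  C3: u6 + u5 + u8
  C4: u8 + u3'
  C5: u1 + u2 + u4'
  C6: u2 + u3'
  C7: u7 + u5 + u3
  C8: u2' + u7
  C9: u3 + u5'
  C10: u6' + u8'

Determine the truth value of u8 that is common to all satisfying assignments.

Suppose u8 = 1.
From the singleton clause (u6), u6 = 1.
Now (u6') is unsatisfied and unit — conflict.
So every satisfying assignment has u8 = False.

False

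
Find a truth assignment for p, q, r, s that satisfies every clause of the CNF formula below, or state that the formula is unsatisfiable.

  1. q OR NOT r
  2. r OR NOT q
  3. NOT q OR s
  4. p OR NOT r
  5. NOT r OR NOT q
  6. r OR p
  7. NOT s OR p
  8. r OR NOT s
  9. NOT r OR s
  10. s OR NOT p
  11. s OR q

UNSATISFIABLE

Suppose q = true.
The clause (r) is unit, so r = true.
But (NOT r) is also a unit clause — contradiction.
Undo q and try q = false.
The clause (NOT r) is unit, so r = false.
The clause (p) is unit, so p = true.
The clause (NOT s) is unit, so s = false.
But (s) is also a unit clause — contradiction.
Both values of q lead to a conflict.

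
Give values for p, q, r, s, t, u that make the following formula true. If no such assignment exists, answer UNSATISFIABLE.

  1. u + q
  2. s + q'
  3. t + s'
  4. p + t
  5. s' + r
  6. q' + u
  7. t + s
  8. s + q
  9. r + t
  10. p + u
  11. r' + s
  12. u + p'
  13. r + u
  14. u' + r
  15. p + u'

Case u = 1:
From the singleton clause (r), r = 1.
From the singleton clause (s), s = 1.
From the singleton clause (t), t = 1.
From the singleton clause (p), p = 1.
All clauses hold; q can take either value.

p ↦ 1, q ↦ 0, r ↦ 1, s ↦ 1, t ↦ 1, u ↦ 1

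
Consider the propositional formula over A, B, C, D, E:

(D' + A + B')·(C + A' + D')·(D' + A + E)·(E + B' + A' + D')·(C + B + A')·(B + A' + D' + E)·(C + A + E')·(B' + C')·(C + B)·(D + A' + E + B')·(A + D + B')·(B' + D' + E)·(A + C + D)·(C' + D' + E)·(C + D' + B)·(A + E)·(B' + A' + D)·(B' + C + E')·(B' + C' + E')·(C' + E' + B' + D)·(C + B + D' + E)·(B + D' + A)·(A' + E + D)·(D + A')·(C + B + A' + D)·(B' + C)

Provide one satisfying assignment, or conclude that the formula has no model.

A ↦ 0, B ↦ 0, C ↦ 1, D ↦ 0, E ↦ 1

Case B = 0:
Unit clause (C) forces C = 1.
Case D = 0:
Unit clause (A') forces A = 0.
Unit clause (E) forces E = 1.
Every clause now holds.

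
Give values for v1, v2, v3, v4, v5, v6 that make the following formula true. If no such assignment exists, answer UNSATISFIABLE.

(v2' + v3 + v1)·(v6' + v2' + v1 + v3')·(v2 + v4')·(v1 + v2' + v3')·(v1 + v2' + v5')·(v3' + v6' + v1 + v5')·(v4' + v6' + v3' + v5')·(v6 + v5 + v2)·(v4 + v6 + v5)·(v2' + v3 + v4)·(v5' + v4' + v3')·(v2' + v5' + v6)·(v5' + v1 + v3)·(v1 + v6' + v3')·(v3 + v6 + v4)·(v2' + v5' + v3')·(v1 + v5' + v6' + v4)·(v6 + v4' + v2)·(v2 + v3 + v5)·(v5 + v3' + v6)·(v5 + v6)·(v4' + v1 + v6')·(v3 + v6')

Case v2 = 0:
From the singleton clause (v4'), v4 = 0.
Case v6 = 1:
From the singleton clause (v3), v3 = 1.
From the singleton clause (v1), v1 = 1.
All clauses hold; v5 can take either value.

v1=1; v2=0; v3=1; v4=0; v5=0; v6=1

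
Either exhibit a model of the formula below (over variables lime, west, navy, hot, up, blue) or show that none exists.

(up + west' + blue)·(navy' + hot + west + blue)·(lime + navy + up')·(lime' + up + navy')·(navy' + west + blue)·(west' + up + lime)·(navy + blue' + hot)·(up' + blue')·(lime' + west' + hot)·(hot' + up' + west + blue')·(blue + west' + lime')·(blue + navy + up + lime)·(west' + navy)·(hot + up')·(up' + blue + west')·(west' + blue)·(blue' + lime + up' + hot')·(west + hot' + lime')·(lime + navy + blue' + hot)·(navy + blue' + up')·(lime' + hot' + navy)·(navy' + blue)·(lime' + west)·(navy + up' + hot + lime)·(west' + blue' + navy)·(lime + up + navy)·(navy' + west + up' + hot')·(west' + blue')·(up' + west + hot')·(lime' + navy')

Branch on up: set up = 0.
Branch on west: set west = 0.
The clause (lime') is unit, so lime = 0.
The clause (navy) is unit, so navy = 1.
The clause (blue) is unit, so blue = 1.
No clause remains; hot is free.

lime ↦ 0; west ↦ 0; navy ↦ 1; hot ↦ 0; up ↦ 0; blue ↦ 1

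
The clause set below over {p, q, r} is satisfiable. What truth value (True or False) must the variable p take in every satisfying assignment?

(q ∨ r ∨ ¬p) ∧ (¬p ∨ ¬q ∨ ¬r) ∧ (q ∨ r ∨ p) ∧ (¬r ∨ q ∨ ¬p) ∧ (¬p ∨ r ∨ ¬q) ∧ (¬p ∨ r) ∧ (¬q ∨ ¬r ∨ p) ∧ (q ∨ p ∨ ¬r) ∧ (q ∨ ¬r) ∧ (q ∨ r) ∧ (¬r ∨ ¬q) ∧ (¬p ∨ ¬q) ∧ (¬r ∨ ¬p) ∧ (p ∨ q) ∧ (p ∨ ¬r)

False

Suppose p = True.
From the singleton clause (r), r = True.
But (¬r) is also a unit clause — contradiction.
So every satisfying assignment has p = False.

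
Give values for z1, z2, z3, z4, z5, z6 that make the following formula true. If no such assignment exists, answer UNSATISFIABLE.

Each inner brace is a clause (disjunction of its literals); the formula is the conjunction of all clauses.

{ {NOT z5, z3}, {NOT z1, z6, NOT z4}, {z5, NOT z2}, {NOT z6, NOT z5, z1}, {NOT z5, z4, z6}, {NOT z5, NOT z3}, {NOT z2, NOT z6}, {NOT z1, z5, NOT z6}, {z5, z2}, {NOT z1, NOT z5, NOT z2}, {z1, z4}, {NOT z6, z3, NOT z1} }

UNSATISFIABLE

Case z5 = false:
Unit clause (NOT z2) forces z2 = false.
Now (z2) is unsatisfied and unit — conflict.
So z5 must be the other value — set z5 = true.
Unit clause (z3) forces z3 = true.
Now (NOT z3) is unsatisfied and unit — conflict.
Neither z5 = true nor z5 = false works.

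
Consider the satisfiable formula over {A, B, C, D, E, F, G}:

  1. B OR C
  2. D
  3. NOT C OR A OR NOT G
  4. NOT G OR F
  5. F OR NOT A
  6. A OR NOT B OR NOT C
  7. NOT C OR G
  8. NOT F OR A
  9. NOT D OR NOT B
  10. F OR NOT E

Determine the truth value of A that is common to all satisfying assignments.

Suppose A = false.
The clause (D) is unit, so D = true.
The clause (NOT F) is unit, so F = false.
The clause (NOT G) is unit, so G = false.
The clause (NOT C) is unit, so C = false.
The clause (B) is unit, so B = true.
That conflicts with the unit clause (NOT B).
So every satisfying assignment has A = True.

True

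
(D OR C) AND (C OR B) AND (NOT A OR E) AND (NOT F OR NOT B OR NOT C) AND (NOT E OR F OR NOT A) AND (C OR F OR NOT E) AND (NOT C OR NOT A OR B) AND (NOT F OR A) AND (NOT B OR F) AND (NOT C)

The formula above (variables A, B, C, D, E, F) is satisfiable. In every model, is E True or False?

True

Suppose E = false.
(NOT A) alone gives A = false.
(NOT F) alone gives F = false.
(NOT B) alone gives B = false.
(C) alone gives C = true.
But (NOT C) is also a unit clause — contradiction.
So every satisfying assignment has E = True.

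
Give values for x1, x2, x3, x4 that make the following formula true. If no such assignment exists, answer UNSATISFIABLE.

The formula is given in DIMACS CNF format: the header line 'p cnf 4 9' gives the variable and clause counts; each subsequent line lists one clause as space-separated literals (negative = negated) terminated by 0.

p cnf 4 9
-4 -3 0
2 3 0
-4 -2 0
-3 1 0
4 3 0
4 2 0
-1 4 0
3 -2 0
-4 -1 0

Case x4 = False:
The clause (x3) is unit, so x3 = True.
The clause (x1) is unit, so x1 = True.
Now (¬x1) is unsatisfied and unit — conflict.
That branch fails; take x4 = True instead.
The clause (¬x3) is unit, so x3 = False.
The clause (x2) is unit, so x2 = True.
Now (¬x2) is unsatisfied and unit — conflict.
Either choice for x4 ends in contradiction.

UNSATISFIABLE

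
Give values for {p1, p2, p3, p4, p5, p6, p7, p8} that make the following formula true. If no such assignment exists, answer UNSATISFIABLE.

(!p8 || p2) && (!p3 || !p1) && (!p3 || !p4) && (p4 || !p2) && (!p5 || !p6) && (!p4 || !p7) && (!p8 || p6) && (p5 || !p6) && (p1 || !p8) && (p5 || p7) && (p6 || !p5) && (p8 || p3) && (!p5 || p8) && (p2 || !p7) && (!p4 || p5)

UNSATISFIABLE

Suppose p8 = false.
From the singleton clause (p3), p3 = true.
From the singleton clause (!p1), p1 = false.
From the singleton clause (!p4), p4 = false.
From the singleton clause (!p2), p2 = false.
From the singleton clause (!p5), p5 = false.
From the singleton clause (!p6), p6 = false.
From the singleton clause (p7), p7 = true.
Now (!p7) is unsatisfied and unit — conflict.
Backtrack on p8: now try p8 = true.
From the singleton clause (p2), p2 = true.
From the singleton clause (p4), p4 = true.
From the singleton clause (!p3), p3 = false.
From the singleton clause (!p7), p7 = false.
From the singleton clause (p6), p6 = true.
From the singleton clause (!p5), p5 = false.
Now (p5) is unsatisfied and unit — conflict.
Either choice for p8 ends in contradiction.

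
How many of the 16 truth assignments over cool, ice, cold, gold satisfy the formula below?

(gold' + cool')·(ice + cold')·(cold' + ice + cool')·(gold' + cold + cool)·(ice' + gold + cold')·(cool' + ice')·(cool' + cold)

There are 2^4 = 16 truth assignments over (cool, ice, cold, gold).
Split on ice. With ice = 1, the clauses containing ice are satisfied and ice' drops from the rest; 2 of the 2^3 = 8 assignments to the other variables satisfy what remains.
With ice = 0, by the same count on the reduced clause set, 1 assignment works.
(One model: cool=F, ice=F, cold=F, gold=F.)
Total: 2 + 1 = 3.

3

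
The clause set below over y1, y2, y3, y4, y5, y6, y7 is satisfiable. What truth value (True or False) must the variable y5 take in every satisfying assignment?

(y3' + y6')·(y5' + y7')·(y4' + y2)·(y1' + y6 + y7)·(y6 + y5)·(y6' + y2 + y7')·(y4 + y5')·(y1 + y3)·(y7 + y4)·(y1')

Suppose y5 = 0.
From the singleton clause (y6), y6 = 1.
From the singleton clause (y3'), y3 = 0.
From the singleton clause (y1), y1 = 1.
But (y1') is also a unit clause — contradiction.
So every satisfying assignment has y5 = True.

True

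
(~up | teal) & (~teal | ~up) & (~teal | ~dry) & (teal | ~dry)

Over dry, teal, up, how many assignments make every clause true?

There are 2^3 = 8 truth assignments over (dry, teal, up).
Check each against the 4 clauses (columns in the order dry, teal, up):
  F F F  ✓ satisfies all
  F F T  ✗ fails (~up | teal)
  F T F  ✓ satisfies all
  F T T  ✗ fails (~teal | ~up)
  T F F  ✗ fails (teal | ~dry)
  T F T  ✗ fails (~up | teal)
  T T F  ✗ fails (~teal | ~dry)
  T T T  ✗ fails (~teal | ~up)
2 of the 8 rows are models.

2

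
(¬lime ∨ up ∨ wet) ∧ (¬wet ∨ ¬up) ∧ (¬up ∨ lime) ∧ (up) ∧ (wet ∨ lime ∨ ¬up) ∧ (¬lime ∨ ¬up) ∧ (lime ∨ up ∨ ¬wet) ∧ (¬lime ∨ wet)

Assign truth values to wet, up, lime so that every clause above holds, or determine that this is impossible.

(up) alone gives up = True.
(¬wet) alone gives wet = False.
(lime) alone gives lime = True.
But (¬lime) is also a unit clause — contradiction.

UNSATISFIABLE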